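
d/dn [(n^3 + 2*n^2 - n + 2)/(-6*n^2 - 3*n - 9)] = (-2*n^4 - 2*n^3 - 13*n^2 - 4*n + 5)/(3*(4*n^4 + 4*n^3 + 13*n^2 + 6*n + 9))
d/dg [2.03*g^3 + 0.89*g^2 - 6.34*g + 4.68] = 6.09*g^2 + 1.78*g - 6.34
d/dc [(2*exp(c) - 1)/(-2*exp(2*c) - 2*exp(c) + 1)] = 4*(exp(c) - 1)*exp(2*c)/(4*exp(4*c) + 8*exp(3*c) - 4*exp(c) + 1)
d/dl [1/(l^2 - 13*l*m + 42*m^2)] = (-2*l + 13*m)/(l^2 - 13*l*m + 42*m^2)^2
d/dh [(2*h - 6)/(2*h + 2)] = 4/(h + 1)^2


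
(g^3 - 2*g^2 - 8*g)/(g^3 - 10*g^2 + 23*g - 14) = g*(g^2 - 2*g - 8)/(g^3 - 10*g^2 + 23*g - 14)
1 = 1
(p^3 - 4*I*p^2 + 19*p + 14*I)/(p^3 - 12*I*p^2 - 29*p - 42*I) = (p + 2*I)/(p - 6*I)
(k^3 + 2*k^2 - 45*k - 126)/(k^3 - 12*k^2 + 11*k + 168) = (k + 6)/(k - 8)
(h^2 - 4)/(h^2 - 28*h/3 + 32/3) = 3*(h^2 - 4)/(3*h^2 - 28*h + 32)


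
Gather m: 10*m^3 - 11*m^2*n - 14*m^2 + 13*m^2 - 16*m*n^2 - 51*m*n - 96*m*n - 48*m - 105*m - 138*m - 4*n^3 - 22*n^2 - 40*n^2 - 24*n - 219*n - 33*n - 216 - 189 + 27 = 10*m^3 + m^2*(-11*n - 1) + m*(-16*n^2 - 147*n - 291) - 4*n^3 - 62*n^2 - 276*n - 378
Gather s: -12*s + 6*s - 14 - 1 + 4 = -6*s - 11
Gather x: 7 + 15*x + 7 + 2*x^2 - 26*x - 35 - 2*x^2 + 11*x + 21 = 0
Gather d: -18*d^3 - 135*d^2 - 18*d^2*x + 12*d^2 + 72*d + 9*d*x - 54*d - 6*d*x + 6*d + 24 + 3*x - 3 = -18*d^3 + d^2*(-18*x - 123) + d*(3*x + 24) + 3*x + 21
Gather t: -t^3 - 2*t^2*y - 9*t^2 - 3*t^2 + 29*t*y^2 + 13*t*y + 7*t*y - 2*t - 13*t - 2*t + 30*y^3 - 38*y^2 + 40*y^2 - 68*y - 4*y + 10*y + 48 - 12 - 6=-t^3 + t^2*(-2*y - 12) + t*(29*y^2 + 20*y - 17) + 30*y^3 + 2*y^2 - 62*y + 30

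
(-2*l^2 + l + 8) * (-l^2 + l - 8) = 2*l^4 - 3*l^3 + 9*l^2 - 64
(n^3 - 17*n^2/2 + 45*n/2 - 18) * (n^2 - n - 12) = n^5 - 19*n^4/2 + 19*n^3 + 123*n^2/2 - 252*n + 216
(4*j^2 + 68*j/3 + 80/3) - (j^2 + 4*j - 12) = 3*j^2 + 56*j/3 + 116/3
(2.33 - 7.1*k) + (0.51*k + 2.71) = 5.04 - 6.59*k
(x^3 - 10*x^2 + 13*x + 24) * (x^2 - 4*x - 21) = x^5 - 14*x^4 + 32*x^3 + 182*x^2 - 369*x - 504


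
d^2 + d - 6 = (d - 2)*(d + 3)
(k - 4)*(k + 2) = k^2 - 2*k - 8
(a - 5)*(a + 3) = a^2 - 2*a - 15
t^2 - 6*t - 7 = (t - 7)*(t + 1)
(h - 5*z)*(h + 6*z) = h^2 + h*z - 30*z^2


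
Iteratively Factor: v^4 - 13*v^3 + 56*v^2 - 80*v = (v)*(v^3 - 13*v^2 + 56*v - 80) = v*(v - 4)*(v^2 - 9*v + 20) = v*(v - 5)*(v - 4)*(v - 4)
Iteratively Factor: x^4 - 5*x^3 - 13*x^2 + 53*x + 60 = (x + 1)*(x^3 - 6*x^2 - 7*x + 60) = (x - 4)*(x + 1)*(x^2 - 2*x - 15) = (x - 5)*(x - 4)*(x + 1)*(x + 3)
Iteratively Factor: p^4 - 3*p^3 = (p)*(p^3 - 3*p^2) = p^2*(p^2 - 3*p) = p^3*(p - 3)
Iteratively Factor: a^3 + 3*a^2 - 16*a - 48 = (a + 3)*(a^2 - 16) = (a - 4)*(a + 3)*(a + 4)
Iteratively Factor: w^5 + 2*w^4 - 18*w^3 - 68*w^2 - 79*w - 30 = (w + 3)*(w^4 - w^3 - 15*w^2 - 23*w - 10) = (w + 1)*(w + 3)*(w^3 - 2*w^2 - 13*w - 10) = (w - 5)*(w + 1)*(w + 3)*(w^2 + 3*w + 2) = (w - 5)*(w + 1)^2*(w + 3)*(w + 2)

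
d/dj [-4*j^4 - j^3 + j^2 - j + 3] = -16*j^3 - 3*j^2 + 2*j - 1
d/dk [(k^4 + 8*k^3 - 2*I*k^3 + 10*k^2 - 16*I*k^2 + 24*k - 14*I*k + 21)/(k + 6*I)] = (3*k^4 + k^3*(16 + 20*I) + k^2*(46 + 128*I) + k*(192 + 120*I) + 63 + 144*I)/(k^2 + 12*I*k - 36)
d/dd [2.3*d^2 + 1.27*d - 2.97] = 4.6*d + 1.27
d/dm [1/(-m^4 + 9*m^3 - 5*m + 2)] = (4*m^3 - 27*m^2 + 5)/(m^4 - 9*m^3 + 5*m - 2)^2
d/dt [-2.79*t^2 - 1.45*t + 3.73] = -5.58*t - 1.45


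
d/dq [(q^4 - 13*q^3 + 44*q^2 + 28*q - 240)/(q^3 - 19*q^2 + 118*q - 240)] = (q^2 - 16*q + 24)/(q^2 - 16*q + 64)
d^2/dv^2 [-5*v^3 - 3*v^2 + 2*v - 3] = -30*v - 6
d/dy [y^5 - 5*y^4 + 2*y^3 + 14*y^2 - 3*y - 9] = 5*y^4 - 20*y^3 + 6*y^2 + 28*y - 3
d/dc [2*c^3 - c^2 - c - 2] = 6*c^2 - 2*c - 1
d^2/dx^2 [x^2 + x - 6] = 2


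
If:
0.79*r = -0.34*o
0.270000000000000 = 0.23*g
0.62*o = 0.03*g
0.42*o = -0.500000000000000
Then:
No Solution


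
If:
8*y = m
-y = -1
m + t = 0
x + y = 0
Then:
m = 8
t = -8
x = -1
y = 1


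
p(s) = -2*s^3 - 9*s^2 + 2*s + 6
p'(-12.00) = -646.00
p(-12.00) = 2142.00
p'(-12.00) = -646.00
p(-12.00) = 2142.00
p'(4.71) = -215.88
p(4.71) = -393.21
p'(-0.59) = 10.53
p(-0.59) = 2.10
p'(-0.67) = 11.37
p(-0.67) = 1.22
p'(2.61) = -85.85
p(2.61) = -85.65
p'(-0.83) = 12.81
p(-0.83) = -0.72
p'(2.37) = -74.36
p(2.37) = -66.44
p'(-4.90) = -53.86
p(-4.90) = 15.41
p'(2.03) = -59.27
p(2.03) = -43.76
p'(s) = -6*s^2 - 18*s + 2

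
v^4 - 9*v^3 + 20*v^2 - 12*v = v*(v - 6)*(v - 2)*(v - 1)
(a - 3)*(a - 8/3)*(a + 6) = a^3 + a^2/3 - 26*a + 48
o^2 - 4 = (o - 2)*(o + 2)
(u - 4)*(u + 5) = u^2 + u - 20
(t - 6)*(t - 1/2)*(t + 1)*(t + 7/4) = t^4 - 15*t^3/4 - 105*t^2/8 - 25*t/8 + 21/4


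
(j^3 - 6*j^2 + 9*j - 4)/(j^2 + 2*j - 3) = (j^2 - 5*j + 4)/(j + 3)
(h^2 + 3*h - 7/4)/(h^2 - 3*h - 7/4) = (-4*h^2 - 12*h + 7)/(-4*h^2 + 12*h + 7)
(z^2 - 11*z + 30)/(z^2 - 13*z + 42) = (z - 5)/(z - 7)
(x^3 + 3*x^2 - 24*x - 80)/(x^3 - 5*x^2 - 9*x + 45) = (x^2 + 8*x + 16)/(x^2 - 9)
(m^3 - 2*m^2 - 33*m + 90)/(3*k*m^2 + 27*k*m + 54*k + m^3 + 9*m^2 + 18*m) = (m^2 - 8*m + 15)/(3*k*m + 9*k + m^2 + 3*m)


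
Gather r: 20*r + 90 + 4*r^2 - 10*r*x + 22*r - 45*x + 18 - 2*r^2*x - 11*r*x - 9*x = r^2*(4 - 2*x) + r*(42 - 21*x) - 54*x + 108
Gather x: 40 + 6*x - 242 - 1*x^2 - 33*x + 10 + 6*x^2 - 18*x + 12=5*x^2 - 45*x - 180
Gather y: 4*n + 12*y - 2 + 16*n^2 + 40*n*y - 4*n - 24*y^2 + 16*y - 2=16*n^2 - 24*y^2 + y*(40*n + 28) - 4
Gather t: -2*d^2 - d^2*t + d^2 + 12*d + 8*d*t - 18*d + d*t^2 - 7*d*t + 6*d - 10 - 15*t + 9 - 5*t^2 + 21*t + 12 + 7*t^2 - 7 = -d^2 + t^2*(d + 2) + t*(-d^2 + d + 6) + 4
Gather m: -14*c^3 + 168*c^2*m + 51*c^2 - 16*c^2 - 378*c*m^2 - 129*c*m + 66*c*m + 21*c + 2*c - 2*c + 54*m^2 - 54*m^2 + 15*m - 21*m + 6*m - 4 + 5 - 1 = -14*c^3 + 35*c^2 - 378*c*m^2 + 21*c + m*(168*c^2 - 63*c)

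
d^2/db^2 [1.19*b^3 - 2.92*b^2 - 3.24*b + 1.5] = 7.14*b - 5.84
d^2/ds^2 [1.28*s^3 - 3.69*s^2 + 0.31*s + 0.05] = 7.68*s - 7.38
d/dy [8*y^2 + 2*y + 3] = 16*y + 2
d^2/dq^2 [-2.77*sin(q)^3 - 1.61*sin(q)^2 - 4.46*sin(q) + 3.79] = 6.5375*sin(q) - 6.2325*sin(3*q) - 3.22*cos(2*q)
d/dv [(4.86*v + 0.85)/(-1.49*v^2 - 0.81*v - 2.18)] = (7.2414*v^2 + 2.533*v - 9.9063)/(2.2201*v^4 + 2.4138*v^3 + 7.1525*v^2 + 3.5316*v + 4.7524)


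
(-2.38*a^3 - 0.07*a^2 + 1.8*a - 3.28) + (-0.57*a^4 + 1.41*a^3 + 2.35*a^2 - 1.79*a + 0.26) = -0.57*a^4 - 0.97*a^3 + 2.28*a^2 + 0.01*a - 3.02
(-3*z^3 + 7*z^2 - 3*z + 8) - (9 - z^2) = -3*z^3 + 8*z^2 - 3*z - 1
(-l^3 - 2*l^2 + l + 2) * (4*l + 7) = -4*l^4 - 15*l^3 - 10*l^2 + 15*l + 14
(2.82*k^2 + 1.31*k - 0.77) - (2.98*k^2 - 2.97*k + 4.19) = -0.16*k^2 + 4.28*k - 4.96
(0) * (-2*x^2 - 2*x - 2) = 0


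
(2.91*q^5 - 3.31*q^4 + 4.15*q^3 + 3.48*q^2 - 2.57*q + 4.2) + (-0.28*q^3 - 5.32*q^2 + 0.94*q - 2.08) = 2.91*q^5 - 3.31*q^4 + 3.87*q^3 - 1.84*q^2 - 1.63*q + 2.12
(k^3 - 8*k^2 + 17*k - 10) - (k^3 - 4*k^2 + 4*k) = -4*k^2 + 13*k - 10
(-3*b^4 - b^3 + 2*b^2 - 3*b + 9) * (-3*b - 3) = 9*b^5 + 12*b^4 - 3*b^3 + 3*b^2 - 18*b - 27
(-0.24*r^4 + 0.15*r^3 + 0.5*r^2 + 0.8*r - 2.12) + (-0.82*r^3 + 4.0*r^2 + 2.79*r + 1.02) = -0.24*r^4 - 0.67*r^3 + 4.5*r^2 + 3.59*r - 1.1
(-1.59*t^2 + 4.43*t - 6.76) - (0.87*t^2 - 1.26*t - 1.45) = -2.46*t^2 + 5.69*t - 5.31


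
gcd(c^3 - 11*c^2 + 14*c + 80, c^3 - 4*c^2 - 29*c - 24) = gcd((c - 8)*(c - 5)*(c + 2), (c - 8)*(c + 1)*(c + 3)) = c - 8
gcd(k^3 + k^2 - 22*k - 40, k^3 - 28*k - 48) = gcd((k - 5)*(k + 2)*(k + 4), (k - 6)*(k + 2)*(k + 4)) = k^2 + 6*k + 8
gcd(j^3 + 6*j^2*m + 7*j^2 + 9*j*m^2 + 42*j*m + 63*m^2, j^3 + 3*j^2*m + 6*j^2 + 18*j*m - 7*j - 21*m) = j^2 + 3*j*m + 7*j + 21*m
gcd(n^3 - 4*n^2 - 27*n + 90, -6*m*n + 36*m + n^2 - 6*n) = n - 6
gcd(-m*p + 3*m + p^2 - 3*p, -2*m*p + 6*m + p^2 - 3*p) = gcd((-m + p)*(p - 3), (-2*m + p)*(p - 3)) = p - 3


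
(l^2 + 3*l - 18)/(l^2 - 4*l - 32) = (-l^2 - 3*l + 18)/(-l^2 + 4*l + 32)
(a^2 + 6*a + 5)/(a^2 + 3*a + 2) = (a + 5)/(a + 2)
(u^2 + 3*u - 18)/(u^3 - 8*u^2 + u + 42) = (u + 6)/(u^2 - 5*u - 14)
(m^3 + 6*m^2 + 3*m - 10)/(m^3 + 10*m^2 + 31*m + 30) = (m - 1)/(m + 3)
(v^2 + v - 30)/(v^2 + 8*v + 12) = (v - 5)/(v + 2)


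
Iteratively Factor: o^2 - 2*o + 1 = (o - 1)*(o - 1)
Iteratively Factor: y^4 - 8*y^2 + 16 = (y + 2)*(y^3 - 2*y^2 - 4*y + 8) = (y - 2)*(y + 2)*(y^2 - 4) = (y - 2)^2*(y + 2)*(y + 2)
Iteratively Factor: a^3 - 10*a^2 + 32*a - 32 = (a - 4)*(a^2 - 6*a + 8) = (a - 4)^2*(a - 2)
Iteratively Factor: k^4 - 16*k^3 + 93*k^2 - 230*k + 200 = (k - 5)*(k^3 - 11*k^2 + 38*k - 40) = (k - 5)^2*(k^2 - 6*k + 8) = (k - 5)^2*(k - 4)*(k - 2)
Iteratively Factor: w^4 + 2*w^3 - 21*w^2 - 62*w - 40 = (w + 4)*(w^3 - 2*w^2 - 13*w - 10) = (w + 1)*(w + 4)*(w^2 - 3*w - 10) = (w + 1)*(w + 2)*(w + 4)*(w - 5)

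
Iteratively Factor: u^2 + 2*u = (u)*(u + 2)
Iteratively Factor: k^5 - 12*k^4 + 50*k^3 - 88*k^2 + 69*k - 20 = (k - 5)*(k^4 - 7*k^3 + 15*k^2 - 13*k + 4) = (k - 5)*(k - 4)*(k^3 - 3*k^2 + 3*k - 1) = (k - 5)*(k - 4)*(k - 1)*(k^2 - 2*k + 1) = (k - 5)*(k - 4)*(k - 1)^2*(k - 1)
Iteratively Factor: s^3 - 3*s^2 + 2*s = (s - 1)*(s^2 - 2*s) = (s - 2)*(s - 1)*(s)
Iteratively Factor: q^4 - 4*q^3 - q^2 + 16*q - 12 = (q - 1)*(q^3 - 3*q^2 - 4*q + 12) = (q - 1)*(q + 2)*(q^2 - 5*q + 6) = (q - 3)*(q - 1)*(q + 2)*(q - 2)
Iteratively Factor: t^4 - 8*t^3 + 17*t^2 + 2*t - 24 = (t + 1)*(t^3 - 9*t^2 + 26*t - 24) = (t - 2)*(t + 1)*(t^2 - 7*t + 12) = (t - 4)*(t - 2)*(t + 1)*(t - 3)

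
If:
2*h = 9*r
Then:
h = 9*r/2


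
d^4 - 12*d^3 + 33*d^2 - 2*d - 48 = (d - 8)*(d - 3)*(d - 2)*(d + 1)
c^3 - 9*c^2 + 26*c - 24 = (c - 4)*(c - 3)*(c - 2)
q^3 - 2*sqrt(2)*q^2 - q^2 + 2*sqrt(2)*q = q*(q - 1)*(q - 2*sqrt(2))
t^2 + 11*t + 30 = (t + 5)*(t + 6)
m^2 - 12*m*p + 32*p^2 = (m - 8*p)*(m - 4*p)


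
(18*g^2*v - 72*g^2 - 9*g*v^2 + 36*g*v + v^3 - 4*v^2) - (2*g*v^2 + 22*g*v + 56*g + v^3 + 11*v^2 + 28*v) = 18*g^2*v - 72*g^2 - 11*g*v^2 + 14*g*v - 56*g - 15*v^2 - 28*v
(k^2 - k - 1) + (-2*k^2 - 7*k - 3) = -k^2 - 8*k - 4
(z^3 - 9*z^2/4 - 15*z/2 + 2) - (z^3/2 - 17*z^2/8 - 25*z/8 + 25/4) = z^3/2 - z^2/8 - 35*z/8 - 17/4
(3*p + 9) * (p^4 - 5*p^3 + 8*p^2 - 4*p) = 3*p^5 - 6*p^4 - 21*p^3 + 60*p^2 - 36*p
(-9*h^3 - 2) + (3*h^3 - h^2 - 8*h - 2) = -6*h^3 - h^2 - 8*h - 4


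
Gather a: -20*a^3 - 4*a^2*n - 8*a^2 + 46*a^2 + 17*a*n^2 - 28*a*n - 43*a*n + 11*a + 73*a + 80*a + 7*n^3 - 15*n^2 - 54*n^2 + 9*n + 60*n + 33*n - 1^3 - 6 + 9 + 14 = -20*a^3 + a^2*(38 - 4*n) + a*(17*n^2 - 71*n + 164) + 7*n^3 - 69*n^2 + 102*n + 16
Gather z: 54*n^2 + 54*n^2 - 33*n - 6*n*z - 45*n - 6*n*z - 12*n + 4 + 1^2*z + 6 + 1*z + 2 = 108*n^2 - 90*n + z*(2 - 12*n) + 12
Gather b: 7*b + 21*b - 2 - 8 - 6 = 28*b - 16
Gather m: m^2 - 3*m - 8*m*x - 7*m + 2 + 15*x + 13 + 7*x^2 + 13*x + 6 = m^2 + m*(-8*x - 10) + 7*x^2 + 28*x + 21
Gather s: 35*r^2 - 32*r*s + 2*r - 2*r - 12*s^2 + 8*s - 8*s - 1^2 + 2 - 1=35*r^2 - 32*r*s - 12*s^2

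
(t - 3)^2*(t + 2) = t^3 - 4*t^2 - 3*t + 18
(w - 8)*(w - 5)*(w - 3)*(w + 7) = w^4 - 9*w^3 - 33*w^2 + 433*w - 840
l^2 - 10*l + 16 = (l - 8)*(l - 2)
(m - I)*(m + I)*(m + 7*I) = m^3 + 7*I*m^2 + m + 7*I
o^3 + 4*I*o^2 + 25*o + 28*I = (o - 4*I)*(o + I)*(o + 7*I)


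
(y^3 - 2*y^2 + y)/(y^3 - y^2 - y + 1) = y/(y + 1)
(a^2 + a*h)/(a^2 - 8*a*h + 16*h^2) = a*(a + h)/(a^2 - 8*a*h + 16*h^2)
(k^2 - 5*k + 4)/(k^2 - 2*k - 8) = (k - 1)/(k + 2)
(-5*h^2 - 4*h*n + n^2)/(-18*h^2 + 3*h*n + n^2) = (-5*h^2 - 4*h*n + n^2)/(-18*h^2 + 3*h*n + n^2)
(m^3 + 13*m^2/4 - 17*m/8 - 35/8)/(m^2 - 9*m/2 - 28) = (4*m^2 - m - 5)/(4*(m - 8))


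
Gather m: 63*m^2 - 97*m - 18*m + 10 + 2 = 63*m^2 - 115*m + 12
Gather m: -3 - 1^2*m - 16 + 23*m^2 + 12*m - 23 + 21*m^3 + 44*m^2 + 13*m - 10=21*m^3 + 67*m^2 + 24*m - 52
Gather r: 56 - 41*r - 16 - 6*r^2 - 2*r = -6*r^2 - 43*r + 40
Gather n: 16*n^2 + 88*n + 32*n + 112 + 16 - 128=16*n^2 + 120*n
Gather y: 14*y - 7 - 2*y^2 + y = -2*y^2 + 15*y - 7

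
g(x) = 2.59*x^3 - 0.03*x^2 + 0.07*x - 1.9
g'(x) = 7.77*x^2 - 0.06*x + 0.07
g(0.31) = -1.80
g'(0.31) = 0.80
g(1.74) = 11.78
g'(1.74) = 23.49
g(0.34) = -1.78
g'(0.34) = 0.95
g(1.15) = 2.08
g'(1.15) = 10.28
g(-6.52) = -721.50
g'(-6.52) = 330.77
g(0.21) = -1.86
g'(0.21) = 0.40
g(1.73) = 11.54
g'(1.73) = 23.22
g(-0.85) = -3.57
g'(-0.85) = 5.73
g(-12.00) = -4482.58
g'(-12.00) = 1119.67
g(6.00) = 556.88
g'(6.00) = 279.43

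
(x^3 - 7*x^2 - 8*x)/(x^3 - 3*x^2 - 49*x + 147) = x*(x^2 - 7*x - 8)/(x^3 - 3*x^2 - 49*x + 147)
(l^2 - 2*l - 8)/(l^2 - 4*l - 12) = (l - 4)/(l - 6)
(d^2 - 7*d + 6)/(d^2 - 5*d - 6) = (d - 1)/(d + 1)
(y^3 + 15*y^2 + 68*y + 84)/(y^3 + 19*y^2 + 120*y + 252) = (y + 2)/(y + 6)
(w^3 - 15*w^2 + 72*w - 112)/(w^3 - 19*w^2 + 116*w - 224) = (w - 4)/(w - 8)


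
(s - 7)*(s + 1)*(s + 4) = s^3 - 2*s^2 - 31*s - 28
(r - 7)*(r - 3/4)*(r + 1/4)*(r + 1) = r^4 - 13*r^3/2 - 67*r^2/16 + 37*r/8 + 21/16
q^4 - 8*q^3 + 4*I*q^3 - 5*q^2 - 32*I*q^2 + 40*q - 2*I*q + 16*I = (q - 8)*(q + I)^2*(q + 2*I)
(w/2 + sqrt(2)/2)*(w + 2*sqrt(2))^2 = w^3/2 + 5*sqrt(2)*w^2/2 + 8*w + 4*sqrt(2)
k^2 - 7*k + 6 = (k - 6)*(k - 1)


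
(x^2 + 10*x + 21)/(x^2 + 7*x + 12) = (x + 7)/(x + 4)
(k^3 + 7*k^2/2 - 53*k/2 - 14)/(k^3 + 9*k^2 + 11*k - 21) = (k^2 - 7*k/2 - 2)/(k^2 + 2*k - 3)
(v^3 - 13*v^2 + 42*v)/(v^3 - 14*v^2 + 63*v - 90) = v*(v - 7)/(v^2 - 8*v + 15)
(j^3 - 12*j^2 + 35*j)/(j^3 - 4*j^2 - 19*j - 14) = j*(j - 5)/(j^2 + 3*j + 2)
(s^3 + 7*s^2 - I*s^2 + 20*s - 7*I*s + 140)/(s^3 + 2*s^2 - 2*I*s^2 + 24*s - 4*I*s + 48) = (s^2 + s*(7 - 5*I) - 35*I)/(s^2 + s*(2 - 6*I) - 12*I)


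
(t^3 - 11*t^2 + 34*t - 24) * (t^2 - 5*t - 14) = t^5 - 16*t^4 + 75*t^3 - 40*t^2 - 356*t + 336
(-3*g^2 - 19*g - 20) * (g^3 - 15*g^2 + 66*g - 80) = -3*g^5 + 26*g^4 + 67*g^3 - 714*g^2 + 200*g + 1600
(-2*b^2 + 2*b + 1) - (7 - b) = -2*b^2 + 3*b - 6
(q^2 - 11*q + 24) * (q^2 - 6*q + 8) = q^4 - 17*q^3 + 98*q^2 - 232*q + 192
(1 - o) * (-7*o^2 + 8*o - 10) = 7*o^3 - 15*o^2 + 18*o - 10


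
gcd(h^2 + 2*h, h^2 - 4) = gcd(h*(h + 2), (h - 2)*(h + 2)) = h + 2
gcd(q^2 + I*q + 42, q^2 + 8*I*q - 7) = q + 7*I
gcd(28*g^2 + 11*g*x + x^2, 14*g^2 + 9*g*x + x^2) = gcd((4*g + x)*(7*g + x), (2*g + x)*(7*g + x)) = 7*g + x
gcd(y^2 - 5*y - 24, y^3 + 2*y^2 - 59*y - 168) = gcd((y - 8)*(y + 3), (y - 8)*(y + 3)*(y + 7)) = y^2 - 5*y - 24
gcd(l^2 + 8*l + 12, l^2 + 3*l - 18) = l + 6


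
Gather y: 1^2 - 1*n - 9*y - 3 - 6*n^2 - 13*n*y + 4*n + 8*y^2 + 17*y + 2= -6*n^2 + 3*n + 8*y^2 + y*(8 - 13*n)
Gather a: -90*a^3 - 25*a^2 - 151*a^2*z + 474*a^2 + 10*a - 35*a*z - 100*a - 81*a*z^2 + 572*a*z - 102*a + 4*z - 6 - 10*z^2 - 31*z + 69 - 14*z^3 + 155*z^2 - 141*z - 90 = -90*a^3 + a^2*(449 - 151*z) + a*(-81*z^2 + 537*z - 192) - 14*z^3 + 145*z^2 - 168*z - 27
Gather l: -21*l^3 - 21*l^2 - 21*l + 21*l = -21*l^3 - 21*l^2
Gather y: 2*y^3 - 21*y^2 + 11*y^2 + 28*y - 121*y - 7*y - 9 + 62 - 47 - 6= 2*y^3 - 10*y^2 - 100*y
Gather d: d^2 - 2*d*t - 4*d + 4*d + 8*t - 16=d^2 - 2*d*t + 8*t - 16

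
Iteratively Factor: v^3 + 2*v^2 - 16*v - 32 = (v - 4)*(v^2 + 6*v + 8) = (v - 4)*(v + 4)*(v + 2)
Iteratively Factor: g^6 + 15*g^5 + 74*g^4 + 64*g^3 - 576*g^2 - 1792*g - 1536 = (g + 4)*(g^5 + 11*g^4 + 30*g^3 - 56*g^2 - 352*g - 384) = (g + 4)^2*(g^4 + 7*g^3 + 2*g^2 - 64*g - 96) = (g + 2)*(g + 4)^2*(g^3 + 5*g^2 - 8*g - 48) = (g + 2)*(g + 4)^3*(g^2 + g - 12) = (g - 3)*(g + 2)*(g + 4)^3*(g + 4)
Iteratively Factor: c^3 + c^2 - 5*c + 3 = (c - 1)*(c^2 + 2*c - 3) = (c - 1)^2*(c + 3)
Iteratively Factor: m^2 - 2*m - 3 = (m - 3)*(m + 1)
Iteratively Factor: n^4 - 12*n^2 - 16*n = (n - 4)*(n^3 + 4*n^2 + 4*n) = n*(n - 4)*(n^2 + 4*n + 4) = n*(n - 4)*(n + 2)*(n + 2)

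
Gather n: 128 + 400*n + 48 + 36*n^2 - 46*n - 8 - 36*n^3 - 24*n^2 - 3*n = -36*n^3 + 12*n^2 + 351*n + 168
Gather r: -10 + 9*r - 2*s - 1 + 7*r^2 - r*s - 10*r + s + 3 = 7*r^2 + r*(-s - 1) - s - 8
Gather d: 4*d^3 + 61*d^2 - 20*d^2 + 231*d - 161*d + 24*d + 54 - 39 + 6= 4*d^3 + 41*d^2 + 94*d + 21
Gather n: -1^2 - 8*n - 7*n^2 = -7*n^2 - 8*n - 1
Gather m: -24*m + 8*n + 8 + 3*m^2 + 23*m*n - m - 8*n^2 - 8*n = 3*m^2 + m*(23*n - 25) - 8*n^2 + 8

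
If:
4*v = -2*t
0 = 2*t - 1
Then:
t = 1/2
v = -1/4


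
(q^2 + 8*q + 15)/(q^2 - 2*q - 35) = (q + 3)/(q - 7)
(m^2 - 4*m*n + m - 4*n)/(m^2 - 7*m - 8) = (m - 4*n)/(m - 8)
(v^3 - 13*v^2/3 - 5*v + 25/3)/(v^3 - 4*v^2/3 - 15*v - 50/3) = (v - 1)/(v + 2)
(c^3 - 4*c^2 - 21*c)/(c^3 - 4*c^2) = (c^2 - 4*c - 21)/(c*(c - 4))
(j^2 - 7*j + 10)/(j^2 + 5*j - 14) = (j - 5)/(j + 7)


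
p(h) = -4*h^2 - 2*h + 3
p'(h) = -8*h - 2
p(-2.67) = -20.18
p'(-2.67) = 19.36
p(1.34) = -6.86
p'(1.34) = -12.72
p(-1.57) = -3.72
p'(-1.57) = 10.56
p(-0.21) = 3.24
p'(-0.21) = -0.32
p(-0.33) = 3.22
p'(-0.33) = 0.64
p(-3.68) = -43.81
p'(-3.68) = 27.44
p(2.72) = -32.03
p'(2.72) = -23.76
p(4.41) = -83.61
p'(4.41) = -37.28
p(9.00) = -339.00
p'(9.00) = -74.00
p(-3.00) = -27.00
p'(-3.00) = 22.00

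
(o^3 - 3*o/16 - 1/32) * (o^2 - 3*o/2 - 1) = o^5 - 3*o^4/2 - 19*o^3/16 + o^2/4 + 15*o/64 + 1/32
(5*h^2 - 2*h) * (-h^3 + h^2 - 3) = -5*h^5 + 7*h^4 - 2*h^3 - 15*h^2 + 6*h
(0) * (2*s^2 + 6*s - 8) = 0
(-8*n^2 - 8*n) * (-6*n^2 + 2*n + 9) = 48*n^4 + 32*n^3 - 88*n^2 - 72*n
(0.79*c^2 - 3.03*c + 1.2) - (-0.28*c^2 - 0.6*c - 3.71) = 1.07*c^2 - 2.43*c + 4.91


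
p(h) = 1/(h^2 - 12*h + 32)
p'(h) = (12 - 2*h)/(h^2 - 12*h + 32)^2 = 2*(6 - h)/(h^2 - 12*h + 32)^2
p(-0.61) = 0.03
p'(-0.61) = 0.01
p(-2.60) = 0.01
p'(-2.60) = 0.00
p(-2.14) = 0.02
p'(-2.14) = 0.00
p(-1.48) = 0.02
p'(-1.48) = 0.01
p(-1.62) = 0.02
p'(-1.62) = 0.01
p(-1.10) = 0.02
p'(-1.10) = 0.01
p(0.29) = 0.03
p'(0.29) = 0.01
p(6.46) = -0.26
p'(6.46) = -0.06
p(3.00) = 0.20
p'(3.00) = 0.24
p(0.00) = 0.03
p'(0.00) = 0.01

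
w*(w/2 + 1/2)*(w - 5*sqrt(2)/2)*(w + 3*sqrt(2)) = w^4/2 + sqrt(2)*w^3/4 + w^3/2 - 15*w^2/2 + sqrt(2)*w^2/4 - 15*w/2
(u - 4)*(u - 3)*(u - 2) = u^3 - 9*u^2 + 26*u - 24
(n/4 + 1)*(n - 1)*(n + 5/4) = n^3/4 + 17*n^2/16 - n/16 - 5/4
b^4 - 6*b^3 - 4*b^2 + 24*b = b*(b - 6)*(b - 2)*(b + 2)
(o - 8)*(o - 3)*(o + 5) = o^3 - 6*o^2 - 31*o + 120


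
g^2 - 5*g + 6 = (g - 3)*(g - 2)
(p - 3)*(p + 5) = p^2 + 2*p - 15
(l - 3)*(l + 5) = l^2 + 2*l - 15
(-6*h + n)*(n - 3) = -6*h*n + 18*h + n^2 - 3*n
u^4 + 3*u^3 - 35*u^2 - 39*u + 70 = (u - 5)*(u - 1)*(u + 2)*(u + 7)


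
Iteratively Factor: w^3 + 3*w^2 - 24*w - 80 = (w + 4)*(w^2 - w - 20) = (w + 4)^2*(w - 5)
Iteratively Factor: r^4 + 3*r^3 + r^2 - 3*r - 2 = (r - 1)*(r^3 + 4*r^2 + 5*r + 2) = (r - 1)*(r + 1)*(r^2 + 3*r + 2) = (r - 1)*(r + 1)*(r + 2)*(r + 1)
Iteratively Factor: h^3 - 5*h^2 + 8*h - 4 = (h - 2)*(h^2 - 3*h + 2) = (h - 2)*(h - 1)*(h - 2)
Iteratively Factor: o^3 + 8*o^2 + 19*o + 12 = (o + 4)*(o^2 + 4*o + 3) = (o + 3)*(o + 4)*(o + 1)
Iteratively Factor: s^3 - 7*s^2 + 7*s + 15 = (s - 3)*(s^2 - 4*s - 5) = (s - 5)*(s - 3)*(s + 1)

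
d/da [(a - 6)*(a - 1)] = 2*a - 7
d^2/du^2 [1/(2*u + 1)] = 8/(2*u + 1)^3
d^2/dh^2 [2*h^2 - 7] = 4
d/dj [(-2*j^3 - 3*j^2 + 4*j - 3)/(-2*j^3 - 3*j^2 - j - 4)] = (20*j^3 + 21*j^2 + 6*j - 19)/(4*j^6 + 12*j^5 + 13*j^4 + 22*j^3 + 25*j^2 + 8*j + 16)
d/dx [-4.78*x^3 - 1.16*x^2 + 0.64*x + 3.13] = -14.34*x^2 - 2.32*x + 0.64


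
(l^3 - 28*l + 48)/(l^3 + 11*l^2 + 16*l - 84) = (l - 4)/(l + 7)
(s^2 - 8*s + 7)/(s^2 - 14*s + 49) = (s - 1)/(s - 7)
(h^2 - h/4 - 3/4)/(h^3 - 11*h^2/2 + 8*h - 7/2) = (4*h + 3)/(2*(2*h^2 - 9*h + 7))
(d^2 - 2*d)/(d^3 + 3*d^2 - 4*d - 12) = d/(d^2 + 5*d + 6)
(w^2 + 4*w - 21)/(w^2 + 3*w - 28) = (w - 3)/(w - 4)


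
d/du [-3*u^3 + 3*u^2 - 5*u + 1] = -9*u^2 + 6*u - 5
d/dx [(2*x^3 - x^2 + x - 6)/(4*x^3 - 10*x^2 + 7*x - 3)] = (-16*x^4 + 20*x^3 + 57*x^2 - 114*x + 39)/(16*x^6 - 80*x^5 + 156*x^4 - 164*x^3 + 109*x^2 - 42*x + 9)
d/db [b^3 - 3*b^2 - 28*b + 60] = 3*b^2 - 6*b - 28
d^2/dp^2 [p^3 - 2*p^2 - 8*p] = 6*p - 4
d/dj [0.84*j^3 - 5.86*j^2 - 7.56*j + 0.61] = 2.52*j^2 - 11.72*j - 7.56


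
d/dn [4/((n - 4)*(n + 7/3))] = 12*(5 - 6*n)/(9*n^4 - 30*n^3 - 143*n^2 + 280*n + 784)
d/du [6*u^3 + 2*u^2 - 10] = 2*u*(9*u + 2)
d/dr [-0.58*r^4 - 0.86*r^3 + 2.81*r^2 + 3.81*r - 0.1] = -2.32*r^3 - 2.58*r^2 + 5.62*r + 3.81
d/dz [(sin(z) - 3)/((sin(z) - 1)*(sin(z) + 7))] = (6*sin(z) + cos(z)^2 + 10)*cos(z)/((sin(z) - 1)^2*(sin(z) + 7)^2)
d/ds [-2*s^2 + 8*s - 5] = 8 - 4*s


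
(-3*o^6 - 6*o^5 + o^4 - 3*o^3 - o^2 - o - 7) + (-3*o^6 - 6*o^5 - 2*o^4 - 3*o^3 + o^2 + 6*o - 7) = -6*o^6 - 12*o^5 - o^4 - 6*o^3 + 5*o - 14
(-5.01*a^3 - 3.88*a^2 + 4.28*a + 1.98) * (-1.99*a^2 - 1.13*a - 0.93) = 9.9699*a^5 + 13.3825*a^4 + 0.526499999999999*a^3 - 5.1682*a^2 - 6.2178*a - 1.8414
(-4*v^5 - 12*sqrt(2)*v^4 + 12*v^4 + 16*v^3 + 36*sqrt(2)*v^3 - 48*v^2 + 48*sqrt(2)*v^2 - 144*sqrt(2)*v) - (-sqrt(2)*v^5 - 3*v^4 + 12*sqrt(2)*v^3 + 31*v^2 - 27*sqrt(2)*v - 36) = -4*v^5 + sqrt(2)*v^5 - 12*sqrt(2)*v^4 + 15*v^4 + 16*v^3 + 24*sqrt(2)*v^3 - 79*v^2 + 48*sqrt(2)*v^2 - 117*sqrt(2)*v + 36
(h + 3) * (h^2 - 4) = h^3 + 3*h^2 - 4*h - 12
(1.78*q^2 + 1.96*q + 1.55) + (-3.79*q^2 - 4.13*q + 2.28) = -2.01*q^2 - 2.17*q + 3.83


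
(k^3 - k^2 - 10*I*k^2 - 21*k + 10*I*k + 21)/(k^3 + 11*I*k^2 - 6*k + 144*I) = (k^2 - k*(1 + 7*I) + 7*I)/(k^2 + 14*I*k - 48)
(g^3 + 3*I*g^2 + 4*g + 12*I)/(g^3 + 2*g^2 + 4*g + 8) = (g + 3*I)/(g + 2)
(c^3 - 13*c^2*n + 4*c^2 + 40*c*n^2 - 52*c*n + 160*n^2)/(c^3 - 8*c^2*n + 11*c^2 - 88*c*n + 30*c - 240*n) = (c^2 - 5*c*n + 4*c - 20*n)/(c^2 + 11*c + 30)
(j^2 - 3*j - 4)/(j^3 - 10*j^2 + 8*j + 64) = (j + 1)/(j^2 - 6*j - 16)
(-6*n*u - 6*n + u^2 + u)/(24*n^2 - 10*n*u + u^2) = (u + 1)/(-4*n + u)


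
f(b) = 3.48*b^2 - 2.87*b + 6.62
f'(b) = 6.96*b - 2.87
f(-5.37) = 122.38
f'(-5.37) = -40.25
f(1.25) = 8.47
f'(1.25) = 5.83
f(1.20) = 8.19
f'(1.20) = 5.48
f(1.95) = 14.26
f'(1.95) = 10.70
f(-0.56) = 9.32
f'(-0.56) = -6.77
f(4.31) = 58.90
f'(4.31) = 27.13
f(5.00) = 79.27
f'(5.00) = 31.93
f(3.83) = 46.68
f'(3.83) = 23.79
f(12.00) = 473.30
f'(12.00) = 80.65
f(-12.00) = 542.18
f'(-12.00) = -86.39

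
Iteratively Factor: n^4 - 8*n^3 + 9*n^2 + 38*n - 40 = (n - 1)*(n^3 - 7*n^2 + 2*n + 40) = (n - 5)*(n - 1)*(n^2 - 2*n - 8) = (n - 5)*(n - 1)*(n + 2)*(n - 4)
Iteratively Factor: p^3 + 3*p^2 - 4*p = (p + 4)*(p^2 - p) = p*(p + 4)*(p - 1)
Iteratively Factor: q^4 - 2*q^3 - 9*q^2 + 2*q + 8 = (q - 4)*(q^3 + 2*q^2 - q - 2) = (q - 4)*(q - 1)*(q^2 + 3*q + 2) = (q - 4)*(q - 1)*(q + 1)*(q + 2)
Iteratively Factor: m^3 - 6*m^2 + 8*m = (m - 2)*(m^2 - 4*m) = m*(m - 2)*(m - 4)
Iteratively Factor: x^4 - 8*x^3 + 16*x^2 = (x)*(x^3 - 8*x^2 + 16*x) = x*(x - 4)*(x^2 - 4*x) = x^2*(x - 4)*(x - 4)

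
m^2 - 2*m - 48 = (m - 8)*(m + 6)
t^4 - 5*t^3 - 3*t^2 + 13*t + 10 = (t - 5)*(t - 2)*(t + 1)^2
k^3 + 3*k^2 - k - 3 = (k - 1)*(k + 1)*(k + 3)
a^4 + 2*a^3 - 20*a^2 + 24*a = a*(a - 2)^2*(a + 6)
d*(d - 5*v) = d^2 - 5*d*v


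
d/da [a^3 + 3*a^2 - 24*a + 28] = 3*a^2 + 6*a - 24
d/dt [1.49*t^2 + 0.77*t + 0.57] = 2.98*t + 0.77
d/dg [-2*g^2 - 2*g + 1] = -4*g - 2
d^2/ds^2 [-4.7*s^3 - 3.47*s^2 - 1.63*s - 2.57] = -28.2*s - 6.94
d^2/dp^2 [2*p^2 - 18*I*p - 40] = 4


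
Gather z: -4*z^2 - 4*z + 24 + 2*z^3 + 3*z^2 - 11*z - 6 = 2*z^3 - z^2 - 15*z + 18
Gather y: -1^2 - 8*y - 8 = -8*y - 9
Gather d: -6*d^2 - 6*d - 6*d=-6*d^2 - 12*d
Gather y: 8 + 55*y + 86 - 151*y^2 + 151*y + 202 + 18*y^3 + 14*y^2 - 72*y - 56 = 18*y^3 - 137*y^2 + 134*y + 240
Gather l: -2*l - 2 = -2*l - 2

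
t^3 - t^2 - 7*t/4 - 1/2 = (t - 2)*(t + 1/2)^2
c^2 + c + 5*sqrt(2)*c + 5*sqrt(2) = (c + 1)*(c + 5*sqrt(2))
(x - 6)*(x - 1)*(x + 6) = x^3 - x^2 - 36*x + 36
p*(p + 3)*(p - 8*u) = p^3 - 8*p^2*u + 3*p^2 - 24*p*u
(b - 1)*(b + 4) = b^2 + 3*b - 4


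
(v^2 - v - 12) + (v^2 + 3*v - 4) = 2*v^2 + 2*v - 16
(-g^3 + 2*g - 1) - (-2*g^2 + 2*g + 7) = -g^3 + 2*g^2 - 8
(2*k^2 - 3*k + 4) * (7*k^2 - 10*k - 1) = 14*k^4 - 41*k^3 + 56*k^2 - 37*k - 4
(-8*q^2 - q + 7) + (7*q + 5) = -8*q^2 + 6*q + 12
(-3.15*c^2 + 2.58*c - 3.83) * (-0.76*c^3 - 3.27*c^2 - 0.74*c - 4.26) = 2.394*c^5 + 8.3397*c^4 - 3.1948*c^3 + 24.0339*c^2 - 8.1566*c + 16.3158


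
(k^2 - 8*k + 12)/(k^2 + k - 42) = (k - 2)/(k + 7)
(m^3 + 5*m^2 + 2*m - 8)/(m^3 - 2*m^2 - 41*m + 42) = (m^2 + 6*m + 8)/(m^2 - m - 42)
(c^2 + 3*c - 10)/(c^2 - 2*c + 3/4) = 4*(c^2 + 3*c - 10)/(4*c^2 - 8*c + 3)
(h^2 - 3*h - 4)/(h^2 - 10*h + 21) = (h^2 - 3*h - 4)/(h^2 - 10*h + 21)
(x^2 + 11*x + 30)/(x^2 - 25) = (x + 6)/(x - 5)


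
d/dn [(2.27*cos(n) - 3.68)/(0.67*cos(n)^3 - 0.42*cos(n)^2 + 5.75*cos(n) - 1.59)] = (3.0418*cos(n)^3 - 8.3502*cos(n)^2 + 3.0912*cos(n) - 17.5507)*sin(n)/(0.4489*cos(n)^6 - 0.5628*cos(n)^5 + 7.8814*cos(n)^4 - 6.9606*cos(n)^3 + 34.3981*cos(n)^2 - 18.285*cos(n) + 2.5281)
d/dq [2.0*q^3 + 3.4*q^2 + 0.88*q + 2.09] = 6.0*q^2 + 6.8*q + 0.88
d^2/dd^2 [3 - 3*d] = 0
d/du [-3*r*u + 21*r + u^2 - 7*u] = -3*r + 2*u - 7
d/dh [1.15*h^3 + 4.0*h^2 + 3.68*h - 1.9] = 3.45*h^2 + 8.0*h + 3.68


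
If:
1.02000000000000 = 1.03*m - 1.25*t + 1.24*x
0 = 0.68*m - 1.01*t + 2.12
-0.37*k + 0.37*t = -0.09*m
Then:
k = 19.82335146497 - 6.03172799704592*x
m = 19.3389385181293 - 6.58118759852864*x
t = 15.1192853389385 - 4.4308985811876*x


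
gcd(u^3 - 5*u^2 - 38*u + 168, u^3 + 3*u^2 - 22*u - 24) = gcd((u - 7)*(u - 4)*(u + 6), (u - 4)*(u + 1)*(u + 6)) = u^2 + 2*u - 24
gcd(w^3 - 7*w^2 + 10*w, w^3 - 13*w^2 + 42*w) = w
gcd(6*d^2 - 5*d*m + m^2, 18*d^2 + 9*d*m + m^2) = 1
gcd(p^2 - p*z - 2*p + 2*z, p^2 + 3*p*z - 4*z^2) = -p + z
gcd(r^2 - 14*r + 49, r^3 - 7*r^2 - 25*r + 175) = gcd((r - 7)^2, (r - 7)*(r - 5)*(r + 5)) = r - 7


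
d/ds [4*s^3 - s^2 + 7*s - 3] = 12*s^2 - 2*s + 7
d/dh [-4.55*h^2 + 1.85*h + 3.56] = 1.85 - 9.1*h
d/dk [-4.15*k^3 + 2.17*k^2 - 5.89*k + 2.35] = -12.45*k^2 + 4.34*k - 5.89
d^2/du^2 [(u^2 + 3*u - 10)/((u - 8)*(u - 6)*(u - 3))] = 2*(u^6 + 9*u^5 - 483*u^4 + 4495*u^3 - 16122*u^2 + 19548*u + 3096)/(u^9 - 51*u^8 + 1137*u^7 - 14525*u^6 + 117018*u^5 - 615708*u^4 + 2113128*u^3 - 4556736*u^2 + 5598720*u - 2985984)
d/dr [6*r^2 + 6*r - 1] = 12*r + 6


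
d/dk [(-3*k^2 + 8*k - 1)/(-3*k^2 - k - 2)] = (27*k^2 + 6*k - 17)/(9*k^4 + 6*k^3 + 13*k^2 + 4*k + 4)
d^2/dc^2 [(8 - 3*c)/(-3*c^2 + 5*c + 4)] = 2*(3*(13 - 9*c)*(-3*c^2 + 5*c + 4) - (3*c - 8)*(6*c - 5)^2)/(-3*c^2 + 5*c + 4)^3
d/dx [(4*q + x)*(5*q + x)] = 9*q + 2*x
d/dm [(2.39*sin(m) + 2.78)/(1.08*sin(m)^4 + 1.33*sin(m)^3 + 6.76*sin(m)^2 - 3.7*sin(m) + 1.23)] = (-7.7436*sin(m)^4 - 18.367*sin(m)^3 - 27.2486*sin(m)^2 - 37.5856*sin(m) + 13.2257)*cos(m)/(1.1664*sin(m)^8 + 2.8728*sin(m)^7 + 16.3705*sin(m)^6 + 9.9896*sin(m)^5 + 38.5124*sin(m)^4 - 46.7522*sin(m)^3 + 30.3196*sin(m)^2 - 9.102*sin(m) + 1.5129)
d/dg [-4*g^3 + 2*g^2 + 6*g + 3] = -12*g^2 + 4*g + 6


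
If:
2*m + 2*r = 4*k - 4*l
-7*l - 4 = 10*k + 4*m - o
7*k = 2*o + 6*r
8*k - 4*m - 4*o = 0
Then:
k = -4*r/51 - 16/51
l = -109*r/51 - 28/51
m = 53*r/17 + 8/17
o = -167*r/51 - 56/51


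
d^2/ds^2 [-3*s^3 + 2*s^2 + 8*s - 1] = 4 - 18*s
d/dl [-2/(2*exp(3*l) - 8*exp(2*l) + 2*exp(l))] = (3*exp(2*l) - 8*exp(l) + 1)*exp(-l)/(exp(2*l) - 4*exp(l) + 1)^2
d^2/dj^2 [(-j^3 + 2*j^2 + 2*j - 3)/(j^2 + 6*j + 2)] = 2*(-44*j^3 - 57*j^2 - 78*j - 118)/(j^6 + 18*j^5 + 114*j^4 + 288*j^3 + 228*j^2 + 72*j + 8)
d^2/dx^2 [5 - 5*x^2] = -10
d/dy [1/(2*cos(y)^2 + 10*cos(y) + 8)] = (2*cos(y) + 5)*sin(y)/(2*(cos(y)^2 + 5*cos(y) + 4)^2)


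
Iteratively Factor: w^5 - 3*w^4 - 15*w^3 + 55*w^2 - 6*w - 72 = (w - 2)*(w^4 - w^3 - 17*w^2 + 21*w + 36) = (w - 3)*(w - 2)*(w^3 + 2*w^2 - 11*w - 12) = (w - 3)*(w - 2)*(w + 4)*(w^2 - 2*w - 3) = (w - 3)^2*(w - 2)*(w + 4)*(w + 1)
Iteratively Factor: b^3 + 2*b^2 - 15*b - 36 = (b + 3)*(b^2 - b - 12) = (b + 3)^2*(b - 4)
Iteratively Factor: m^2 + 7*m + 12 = (m + 3)*(m + 4)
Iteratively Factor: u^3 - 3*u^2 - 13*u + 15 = (u - 1)*(u^2 - 2*u - 15) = (u - 1)*(u + 3)*(u - 5)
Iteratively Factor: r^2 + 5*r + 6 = (r + 2)*(r + 3)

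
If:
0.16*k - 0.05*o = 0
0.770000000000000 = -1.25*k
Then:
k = -0.62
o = -1.97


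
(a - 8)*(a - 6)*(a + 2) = a^3 - 12*a^2 + 20*a + 96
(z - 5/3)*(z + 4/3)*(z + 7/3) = z^3 + 2*z^2 - 3*z - 140/27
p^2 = p^2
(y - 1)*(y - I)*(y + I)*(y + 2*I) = y^4 - y^3 + 2*I*y^3 + y^2 - 2*I*y^2 - y + 2*I*y - 2*I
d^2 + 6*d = d*(d + 6)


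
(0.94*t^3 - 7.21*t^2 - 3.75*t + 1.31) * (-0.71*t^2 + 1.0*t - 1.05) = -0.6674*t^5 + 6.0591*t^4 - 5.5345*t^3 + 2.8904*t^2 + 5.2475*t - 1.3755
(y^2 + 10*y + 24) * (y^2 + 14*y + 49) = y^4 + 24*y^3 + 213*y^2 + 826*y + 1176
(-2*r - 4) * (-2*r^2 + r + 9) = 4*r^3 + 6*r^2 - 22*r - 36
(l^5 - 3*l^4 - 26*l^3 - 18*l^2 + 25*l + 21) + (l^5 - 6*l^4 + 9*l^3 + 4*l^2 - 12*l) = 2*l^5 - 9*l^4 - 17*l^3 - 14*l^2 + 13*l + 21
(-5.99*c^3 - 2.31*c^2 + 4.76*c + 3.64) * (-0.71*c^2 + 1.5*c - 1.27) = 4.2529*c^5 - 7.3449*c^4 + 0.762700000000001*c^3 + 7.4893*c^2 - 0.585199999999999*c - 4.6228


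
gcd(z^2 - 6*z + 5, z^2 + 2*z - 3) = z - 1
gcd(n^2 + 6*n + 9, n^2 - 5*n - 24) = n + 3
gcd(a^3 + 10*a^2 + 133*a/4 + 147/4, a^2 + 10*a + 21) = a + 3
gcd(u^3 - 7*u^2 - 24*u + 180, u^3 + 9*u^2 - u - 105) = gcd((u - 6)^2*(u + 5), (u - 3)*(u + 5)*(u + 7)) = u + 5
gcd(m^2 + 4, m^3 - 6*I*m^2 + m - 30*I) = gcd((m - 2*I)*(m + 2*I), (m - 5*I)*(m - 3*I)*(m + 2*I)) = m + 2*I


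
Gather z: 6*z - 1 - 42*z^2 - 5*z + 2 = -42*z^2 + z + 1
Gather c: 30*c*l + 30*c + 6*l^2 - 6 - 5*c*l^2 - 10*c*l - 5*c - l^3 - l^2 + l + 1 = c*(-5*l^2 + 20*l + 25) - l^3 + 5*l^2 + l - 5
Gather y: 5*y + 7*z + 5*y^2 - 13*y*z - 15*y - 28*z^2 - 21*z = 5*y^2 + y*(-13*z - 10) - 28*z^2 - 14*z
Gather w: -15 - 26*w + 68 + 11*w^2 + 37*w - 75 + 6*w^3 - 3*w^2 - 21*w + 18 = 6*w^3 + 8*w^2 - 10*w - 4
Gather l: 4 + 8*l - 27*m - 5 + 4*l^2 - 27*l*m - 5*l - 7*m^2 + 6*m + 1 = 4*l^2 + l*(3 - 27*m) - 7*m^2 - 21*m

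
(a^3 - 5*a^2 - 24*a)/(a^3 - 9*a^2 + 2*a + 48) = a*(a + 3)/(a^2 - a - 6)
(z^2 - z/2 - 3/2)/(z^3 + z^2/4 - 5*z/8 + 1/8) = 4*(2*z - 3)/(8*z^2 - 6*z + 1)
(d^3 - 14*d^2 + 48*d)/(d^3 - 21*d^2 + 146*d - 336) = d/(d - 7)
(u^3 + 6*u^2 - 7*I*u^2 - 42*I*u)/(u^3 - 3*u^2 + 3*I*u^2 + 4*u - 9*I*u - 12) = u*(u^2 + u*(6 - 7*I) - 42*I)/(u^3 + 3*u^2*(-1 + I) + u*(4 - 9*I) - 12)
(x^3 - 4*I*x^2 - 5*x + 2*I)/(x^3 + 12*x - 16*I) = (x^2 - 2*I*x - 1)/(x^2 + 2*I*x + 8)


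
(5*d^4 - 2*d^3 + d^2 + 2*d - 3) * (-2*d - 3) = -10*d^5 - 11*d^4 + 4*d^3 - 7*d^2 + 9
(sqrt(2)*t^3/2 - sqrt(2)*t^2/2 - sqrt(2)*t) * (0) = 0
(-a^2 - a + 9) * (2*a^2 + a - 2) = -2*a^4 - 3*a^3 + 19*a^2 + 11*a - 18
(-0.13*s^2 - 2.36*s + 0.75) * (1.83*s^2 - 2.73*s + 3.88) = -0.2379*s^4 - 3.9639*s^3 + 7.3109*s^2 - 11.2043*s + 2.91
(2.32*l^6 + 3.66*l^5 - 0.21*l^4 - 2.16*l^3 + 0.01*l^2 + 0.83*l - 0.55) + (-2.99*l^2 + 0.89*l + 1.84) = 2.32*l^6 + 3.66*l^5 - 0.21*l^4 - 2.16*l^3 - 2.98*l^2 + 1.72*l + 1.29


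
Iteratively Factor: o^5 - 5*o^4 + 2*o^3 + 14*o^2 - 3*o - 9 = (o + 1)*(o^4 - 6*o^3 + 8*o^2 + 6*o - 9) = (o - 3)*(o + 1)*(o^3 - 3*o^2 - o + 3) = (o - 3)*(o + 1)^2*(o^2 - 4*o + 3) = (o - 3)*(o - 1)*(o + 1)^2*(o - 3)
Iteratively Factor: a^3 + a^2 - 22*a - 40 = (a + 4)*(a^2 - 3*a - 10) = (a - 5)*(a + 4)*(a + 2)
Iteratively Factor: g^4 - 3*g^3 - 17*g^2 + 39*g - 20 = (g - 1)*(g^3 - 2*g^2 - 19*g + 20) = (g - 1)*(g + 4)*(g^2 - 6*g + 5) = (g - 1)^2*(g + 4)*(g - 5)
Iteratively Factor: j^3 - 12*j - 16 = (j + 2)*(j^2 - 2*j - 8) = (j - 4)*(j + 2)*(j + 2)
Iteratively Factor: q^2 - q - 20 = (q - 5)*(q + 4)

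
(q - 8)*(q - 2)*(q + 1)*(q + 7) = q^4 - 2*q^3 - 57*q^2 + 58*q + 112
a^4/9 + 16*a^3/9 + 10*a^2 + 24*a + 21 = (a/3 + 1)^2*(a + 3)*(a + 7)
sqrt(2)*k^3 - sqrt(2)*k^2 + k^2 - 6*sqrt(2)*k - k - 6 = (k - 3)*(k + 2)*(sqrt(2)*k + 1)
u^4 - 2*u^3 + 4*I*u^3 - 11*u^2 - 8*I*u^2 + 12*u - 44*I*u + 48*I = (u - 4)*(u - 1)*(u + 3)*(u + 4*I)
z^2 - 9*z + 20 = (z - 5)*(z - 4)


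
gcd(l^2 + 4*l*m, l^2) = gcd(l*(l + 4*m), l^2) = l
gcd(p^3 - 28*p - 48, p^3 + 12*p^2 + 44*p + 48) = p^2 + 6*p + 8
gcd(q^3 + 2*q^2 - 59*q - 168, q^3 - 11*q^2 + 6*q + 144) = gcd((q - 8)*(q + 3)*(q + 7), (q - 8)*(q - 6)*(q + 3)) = q^2 - 5*q - 24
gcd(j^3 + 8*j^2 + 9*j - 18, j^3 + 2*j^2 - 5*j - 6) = j + 3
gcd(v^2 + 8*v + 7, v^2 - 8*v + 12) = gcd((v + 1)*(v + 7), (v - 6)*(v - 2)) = 1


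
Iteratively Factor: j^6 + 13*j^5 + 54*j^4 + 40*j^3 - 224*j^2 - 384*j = (j + 4)*(j^5 + 9*j^4 + 18*j^3 - 32*j^2 - 96*j) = j*(j + 4)*(j^4 + 9*j^3 + 18*j^2 - 32*j - 96) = j*(j - 2)*(j + 4)*(j^3 + 11*j^2 + 40*j + 48) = j*(j - 2)*(j + 3)*(j + 4)*(j^2 + 8*j + 16) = j*(j - 2)*(j + 3)*(j + 4)^2*(j + 4)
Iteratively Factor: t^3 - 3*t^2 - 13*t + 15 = (t - 1)*(t^2 - 2*t - 15) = (t - 5)*(t - 1)*(t + 3)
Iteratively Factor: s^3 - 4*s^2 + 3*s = (s)*(s^2 - 4*s + 3) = s*(s - 3)*(s - 1)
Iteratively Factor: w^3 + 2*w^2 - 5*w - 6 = (w + 1)*(w^2 + w - 6) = (w - 2)*(w + 1)*(w + 3)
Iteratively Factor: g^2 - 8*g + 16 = (g - 4)*(g - 4)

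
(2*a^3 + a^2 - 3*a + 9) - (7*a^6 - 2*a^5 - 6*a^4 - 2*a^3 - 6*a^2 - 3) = -7*a^6 + 2*a^5 + 6*a^4 + 4*a^3 + 7*a^2 - 3*a + 12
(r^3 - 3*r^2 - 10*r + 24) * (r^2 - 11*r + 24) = r^5 - 14*r^4 + 47*r^3 + 62*r^2 - 504*r + 576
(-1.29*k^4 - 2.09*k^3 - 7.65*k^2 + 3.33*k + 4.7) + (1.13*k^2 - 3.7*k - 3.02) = -1.29*k^4 - 2.09*k^3 - 6.52*k^2 - 0.37*k + 1.68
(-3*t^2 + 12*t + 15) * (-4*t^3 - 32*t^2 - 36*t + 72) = 12*t^5 + 48*t^4 - 336*t^3 - 1128*t^2 + 324*t + 1080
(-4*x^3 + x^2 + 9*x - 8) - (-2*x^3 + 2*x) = -2*x^3 + x^2 + 7*x - 8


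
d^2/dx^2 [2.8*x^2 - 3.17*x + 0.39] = 5.60000000000000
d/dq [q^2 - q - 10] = 2*q - 1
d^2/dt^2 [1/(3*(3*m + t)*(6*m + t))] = 2*((3*m + t)^2 + (3*m + t)*(6*m + t) + (6*m + t)^2)/(3*(3*m + t)^3*(6*m + t)^3)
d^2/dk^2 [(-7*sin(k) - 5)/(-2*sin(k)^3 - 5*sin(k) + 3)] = (-112*sin(k)^7 - 180*sin(k)^6 + 448*sin(k)^5 - 406*sin(k)^4 - 410*sin(k)^3 + 574*sin(k)^2 + 42*sin(k) + 460)/(2*sin(k)^3 + 5*sin(k) - 3)^3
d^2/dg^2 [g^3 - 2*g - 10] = 6*g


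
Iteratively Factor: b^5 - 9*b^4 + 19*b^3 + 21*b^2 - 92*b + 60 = (b - 3)*(b^4 - 6*b^3 + b^2 + 24*b - 20) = (b - 5)*(b - 3)*(b^3 - b^2 - 4*b + 4) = (b - 5)*(b - 3)*(b - 1)*(b^2 - 4) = (b - 5)*(b - 3)*(b - 2)*(b - 1)*(b + 2)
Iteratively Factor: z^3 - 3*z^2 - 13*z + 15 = (z - 1)*(z^2 - 2*z - 15) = (z - 5)*(z - 1)*(z + 3)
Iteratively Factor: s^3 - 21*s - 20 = (s + 1)*(s^2 - s - 20) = (s - 5)*(s + 1)*(s + 4)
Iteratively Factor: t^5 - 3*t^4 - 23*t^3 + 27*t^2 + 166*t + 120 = (t + 2)*(t^4 - 5*t^3 - 13*t^2 + 53*t + 60) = (t + 2)*(t + 3)*(t^3 - 8*t^2 + 11*t + 20) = (t - 4)*(t + 2)*(t + 3)*(t^2 - 4*t - 5) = (t - 4)*(t + 1)*(t + 2)*(t + 3)*(t - 5)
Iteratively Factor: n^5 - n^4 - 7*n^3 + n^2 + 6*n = (n)*(n^4 - n^3 - 7*n^2 + n + 6) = n*(n - 1)*(n^3 - 7*n - 6) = n*(n - 1)*(n + 2)*(n^2 - 2*n - 3) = n*(n - 3)*(n - 1)*(n + 2)*(n + 1)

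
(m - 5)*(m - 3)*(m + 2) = m^3 - 6*m^2 - m + 30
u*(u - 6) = u^2 - 6*u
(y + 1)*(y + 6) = y^2 + 7*y + 6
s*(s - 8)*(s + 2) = s^3 - 6*s^2 - 16*s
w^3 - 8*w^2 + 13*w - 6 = (w - 6)*(w - 1)^2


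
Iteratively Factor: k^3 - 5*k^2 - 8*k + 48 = (k + 3)*(k^2 - 8*k + 16) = (k - 4)*(k + 3)*(k - 4)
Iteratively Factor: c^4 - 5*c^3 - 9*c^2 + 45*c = (c)*(c^3 - 5*c^2 - 9*c + 45) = c*(c - 3)*(c^2 - 2*c - 15) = c*(c - 5)*(c - 3)*(c + 3)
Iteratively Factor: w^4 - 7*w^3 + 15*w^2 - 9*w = (w - 1)*(w^3 - 6*w^2 + 9*w) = (w - 3)*(w - 1)*(w^2 - 3*w) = (w - 3)^2*(w - 1)*(w)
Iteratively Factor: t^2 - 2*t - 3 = (t + 1)*(t - 3)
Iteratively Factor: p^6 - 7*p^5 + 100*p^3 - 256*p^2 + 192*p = (p)*(p^5 - 7*p^4 + 100*p^2 - 256*p + 192) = p*(p - 2)*(p^4 - 5*p^3 - 10*p^2 + 80*p - 96) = p*(p - 2)*(p + 4)*(p^3 - 9*p^2 + 26*p - 24) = p*(p - 2)^2*(p + 4)*(p^2 - 7*p + 12) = p*(p - 4)*(p - 2)^2*(p + 4)*(p - 3)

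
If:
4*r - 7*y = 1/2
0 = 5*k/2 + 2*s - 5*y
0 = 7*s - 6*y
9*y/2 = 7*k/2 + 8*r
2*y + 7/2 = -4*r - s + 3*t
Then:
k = -92/987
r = 1/1128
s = -20/329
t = 362/329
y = -10/141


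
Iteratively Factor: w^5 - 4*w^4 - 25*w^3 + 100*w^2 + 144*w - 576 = (w - 4)*(w^4 - 25*w^2 + 144) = (w - 4)*(w - 3)*(w^3 + 3*w^2 - 16*w - 48) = (w - 4)*(w - 3)*(w + 4)*(w^2 - w - 12) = (w - 4)*(w - 3)*(w + 3)*(w + 4)*(w - 4)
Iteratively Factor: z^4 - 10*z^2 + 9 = (z + 1)*(z^3 - z^2 - 9*z + 9) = (z + 1)*(z + 3)*(z^2 - 4*z + 3) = (z - 1)*(z + 1)*(z + 3)*(z - 3)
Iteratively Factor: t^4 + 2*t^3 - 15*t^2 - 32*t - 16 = (t - 4)*(t^3 + 6*t^2 + 9*t + 4) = (t - 4)*(t + 1)*(t^2 + 5*t + 4) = (t - 4)*(t + 1)*(t + 4)*(t + 1)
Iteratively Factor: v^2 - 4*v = (v - 4)*(v)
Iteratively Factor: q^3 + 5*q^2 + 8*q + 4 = (q + 2)*(q^2 + 3*q + 2) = (q + 1)*(q + 2)*(q + 2)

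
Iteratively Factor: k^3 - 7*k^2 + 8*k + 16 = (k + 1)*(k^2 - 8*k + 16) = (k - 4)*(k + 1)*(k - 4)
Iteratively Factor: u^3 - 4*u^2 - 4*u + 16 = (u - 4)*(u^2 - 4) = (u - 4)*(u - 2)*(u + 2)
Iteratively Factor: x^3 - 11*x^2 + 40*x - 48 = (x - 4)*(x^2 - 7*x + 12) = (x - 4)^2*(x - 3)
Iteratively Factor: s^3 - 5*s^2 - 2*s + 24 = (s - 3)*(s^2 - 2*s - 8) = (s - 4)*(s - 3)*(s + 2)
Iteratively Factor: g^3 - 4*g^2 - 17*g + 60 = (g + 4)*(g^2 - 8*g + 15) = (g - 5)*(g + 4)*(g - 3)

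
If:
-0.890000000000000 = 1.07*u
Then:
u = -0.83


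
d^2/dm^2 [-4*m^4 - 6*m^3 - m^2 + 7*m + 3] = -48*m^2 - 36*m - 2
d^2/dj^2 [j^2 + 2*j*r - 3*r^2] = 2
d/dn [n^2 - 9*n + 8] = 2*n - 9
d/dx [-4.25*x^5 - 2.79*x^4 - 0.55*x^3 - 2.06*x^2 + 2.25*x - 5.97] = -21.25*x^4 - 11.16*x^3 - 1.65*x^2 - 4.12*x + 2.25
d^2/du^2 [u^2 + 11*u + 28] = 2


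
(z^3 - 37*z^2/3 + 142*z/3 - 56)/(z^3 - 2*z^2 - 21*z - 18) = (3*z^2 - 19*z + 28)/(3*(z^2 + 4*z + 3))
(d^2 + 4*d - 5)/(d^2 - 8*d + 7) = (d + 5)/(d - 7)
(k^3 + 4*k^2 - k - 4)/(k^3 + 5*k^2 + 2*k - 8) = (k + 1)/(k + 2)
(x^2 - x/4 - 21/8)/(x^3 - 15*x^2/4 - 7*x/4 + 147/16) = 2/(2*x - 7)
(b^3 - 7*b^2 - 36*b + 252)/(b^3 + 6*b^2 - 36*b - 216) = (b - 7)/(b + 6)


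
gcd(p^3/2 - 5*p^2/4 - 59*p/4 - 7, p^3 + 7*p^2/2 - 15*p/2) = 1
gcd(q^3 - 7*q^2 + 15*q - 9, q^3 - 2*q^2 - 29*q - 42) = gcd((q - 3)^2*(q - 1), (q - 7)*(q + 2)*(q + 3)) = 1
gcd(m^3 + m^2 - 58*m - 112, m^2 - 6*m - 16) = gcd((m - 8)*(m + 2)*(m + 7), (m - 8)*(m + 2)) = m^2 - 6*m - 16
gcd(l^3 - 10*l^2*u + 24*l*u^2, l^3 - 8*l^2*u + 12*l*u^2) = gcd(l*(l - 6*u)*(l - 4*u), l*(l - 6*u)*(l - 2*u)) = -l^2 + 6*l*u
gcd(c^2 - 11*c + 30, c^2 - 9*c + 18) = c - 6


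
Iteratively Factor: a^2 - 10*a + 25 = (a - 5)*(a - 5)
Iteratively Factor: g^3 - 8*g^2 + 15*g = (g)*(g^2 - 8*g + 15) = g*(g - 5)*(g - 3)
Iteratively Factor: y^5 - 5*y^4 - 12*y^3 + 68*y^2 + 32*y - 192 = (y - 4)*(y^4 - y^3 - 16*y^2 + 4*y + 48) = (y - 4)*(y - 2)*(y^3 + y^2 - 14*y - 24) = (y - 4)^2*(y - 2)*(y^2 + 5*y + 6) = (y - 4)^2*(y - 2)*(y + 2)*(y + 3)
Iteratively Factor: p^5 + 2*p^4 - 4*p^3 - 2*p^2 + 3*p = (p + 1)*(p^4 + p^3 - 5*p^2 + 3*p) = (p - 1)*(p + 1)*(p^3 + 2*p^2 - 3*p) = (p - 1)*(p + 1)*(p + 3)*(p^2 - p) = (p - 1)^2*(p + 1)*(p + 3)*(p)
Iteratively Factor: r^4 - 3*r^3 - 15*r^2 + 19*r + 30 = (r - 2)*(r^3 - r^2 - 17*r - 15) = (r - 5)*(r - 2)*(r^2 + 4*r + 3) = (r - 5)*(r - 2)*(r + 3)*(r + 1)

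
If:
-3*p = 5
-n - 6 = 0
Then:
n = -6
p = -5/3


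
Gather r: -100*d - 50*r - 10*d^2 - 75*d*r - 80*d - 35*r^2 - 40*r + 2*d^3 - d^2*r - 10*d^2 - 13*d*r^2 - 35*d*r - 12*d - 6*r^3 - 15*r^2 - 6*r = 2*d^3 - 20*d^2 - 192*d - 6*r^3 + r^2*(-13*d - 50) + r*(-d^2 - 110*d - 96)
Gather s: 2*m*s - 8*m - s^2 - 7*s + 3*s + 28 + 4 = -8*m - s^2 + s*(2*m - 4) + 32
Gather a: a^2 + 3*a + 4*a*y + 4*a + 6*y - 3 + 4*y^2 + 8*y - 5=a^2 + a*(4*y + 7) + 4*y^2 + 14*y - 8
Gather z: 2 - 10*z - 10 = -10*z - 8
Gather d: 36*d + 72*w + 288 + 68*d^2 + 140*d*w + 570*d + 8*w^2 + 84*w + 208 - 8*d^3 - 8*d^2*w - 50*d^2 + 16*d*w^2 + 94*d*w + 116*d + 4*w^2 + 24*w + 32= -8*d^3 + d^2*(18 - 8*w) + d*(16*w^2 + 234*w + 722) + 12*w^2 + 180*w + 528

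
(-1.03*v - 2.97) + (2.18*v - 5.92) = 1.15*v - 8.89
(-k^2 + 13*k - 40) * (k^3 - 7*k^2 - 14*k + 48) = -k^5 + 20*k^4 - 117*k^3 + 50*k^2 + 1184*k - 1920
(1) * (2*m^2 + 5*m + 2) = 2*m^2 + 5*m + 2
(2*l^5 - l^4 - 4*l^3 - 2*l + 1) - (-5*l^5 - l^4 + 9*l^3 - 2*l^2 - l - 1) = 7*l^5 - 13*l^3 + 2*l^2 - l + 2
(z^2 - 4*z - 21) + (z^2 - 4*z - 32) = 2*z^2 - 8*z - 53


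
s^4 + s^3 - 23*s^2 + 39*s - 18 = (s - 3)*(s - 1)^2*(s + 6)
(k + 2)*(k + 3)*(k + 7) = k^3 + 12*k^2 + 41*k + 42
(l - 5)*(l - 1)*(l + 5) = l^3 - l^2 - 25*l + 25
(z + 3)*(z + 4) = z^2 + 7*z + 12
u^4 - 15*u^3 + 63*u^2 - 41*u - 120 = (u - 8)*(u - 5)*(u - 3)*(u + 1)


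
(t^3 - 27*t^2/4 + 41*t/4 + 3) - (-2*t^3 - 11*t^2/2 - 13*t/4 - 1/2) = 3*t^3 - 5*t^2/4 + 27*t/2 + 7/2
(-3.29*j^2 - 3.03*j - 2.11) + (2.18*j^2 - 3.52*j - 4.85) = -1.11*j^2 - 6.55*j - 6.96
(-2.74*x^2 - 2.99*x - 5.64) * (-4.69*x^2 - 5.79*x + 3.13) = 12.8506*x^4 + 29.8877*x^3 + 35.1875*x^2 + 23.2969*x - 17.6532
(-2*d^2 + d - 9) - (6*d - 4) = -2*d^2 - 5*d - 5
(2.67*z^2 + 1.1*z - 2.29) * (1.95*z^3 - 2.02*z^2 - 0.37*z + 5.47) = 5.2065*z^5 - 3.2484*z^4 - 7.6754*z^3 + 18.8237*z^2 + 6.8643*z - 12.5263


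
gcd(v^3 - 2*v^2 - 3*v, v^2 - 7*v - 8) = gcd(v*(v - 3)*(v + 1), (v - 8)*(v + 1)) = v + 1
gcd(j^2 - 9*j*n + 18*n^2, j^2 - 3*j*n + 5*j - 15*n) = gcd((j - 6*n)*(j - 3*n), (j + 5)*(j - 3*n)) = j - 3*n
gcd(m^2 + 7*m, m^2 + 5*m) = m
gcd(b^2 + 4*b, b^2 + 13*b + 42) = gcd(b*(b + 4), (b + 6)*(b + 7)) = 1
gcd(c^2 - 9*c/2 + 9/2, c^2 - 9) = c - 3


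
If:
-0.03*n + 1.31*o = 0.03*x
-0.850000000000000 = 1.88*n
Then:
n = -0.45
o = 0.0229007633587786*x - 0.0103540685398733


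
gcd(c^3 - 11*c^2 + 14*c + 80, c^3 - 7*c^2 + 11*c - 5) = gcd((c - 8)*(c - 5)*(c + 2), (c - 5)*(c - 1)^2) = c - 5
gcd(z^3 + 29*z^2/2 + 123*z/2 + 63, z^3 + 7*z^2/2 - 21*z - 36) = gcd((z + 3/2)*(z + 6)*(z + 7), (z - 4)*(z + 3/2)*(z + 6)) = z^2 + 15*z/2 + 9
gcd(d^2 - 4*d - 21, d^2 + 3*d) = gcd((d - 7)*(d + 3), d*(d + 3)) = d + 3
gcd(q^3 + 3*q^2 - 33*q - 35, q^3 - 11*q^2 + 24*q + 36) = q + 1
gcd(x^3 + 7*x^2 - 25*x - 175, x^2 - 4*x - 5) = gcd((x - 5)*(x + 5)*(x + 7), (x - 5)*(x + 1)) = x - 5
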